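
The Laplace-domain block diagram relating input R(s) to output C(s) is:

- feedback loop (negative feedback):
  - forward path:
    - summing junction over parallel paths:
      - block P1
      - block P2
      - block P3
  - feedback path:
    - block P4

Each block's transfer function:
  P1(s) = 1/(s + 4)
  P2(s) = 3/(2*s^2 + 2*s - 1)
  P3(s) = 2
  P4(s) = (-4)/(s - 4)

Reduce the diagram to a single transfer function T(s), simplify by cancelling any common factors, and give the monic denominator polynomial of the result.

The answer is s^4 - 7*s^3 - 121*s^2/2 - 54*s + 2.

Reasoning:
Step 1: parallel reduction of P1, P2, P3; result (4*s^3 + 22*s^2 + 19*s + 3)/(2*s^3 + 10*s^2 + 7*s - 4)
Step 2: close the feedback loop around (P1+P2+P3), P4; result (4*s^4 + 6*s^3 - 69*s^2 - 73*s - 12)/(2*s^4 - 14*s^3 - 121*s^2 - 108*s + 4)
Step 2 gives the fully reduced T(s), with no common factor left to cancel. The denominator's leading coefficient is 2, so divide each of its coefficients by 2 to get the monic form.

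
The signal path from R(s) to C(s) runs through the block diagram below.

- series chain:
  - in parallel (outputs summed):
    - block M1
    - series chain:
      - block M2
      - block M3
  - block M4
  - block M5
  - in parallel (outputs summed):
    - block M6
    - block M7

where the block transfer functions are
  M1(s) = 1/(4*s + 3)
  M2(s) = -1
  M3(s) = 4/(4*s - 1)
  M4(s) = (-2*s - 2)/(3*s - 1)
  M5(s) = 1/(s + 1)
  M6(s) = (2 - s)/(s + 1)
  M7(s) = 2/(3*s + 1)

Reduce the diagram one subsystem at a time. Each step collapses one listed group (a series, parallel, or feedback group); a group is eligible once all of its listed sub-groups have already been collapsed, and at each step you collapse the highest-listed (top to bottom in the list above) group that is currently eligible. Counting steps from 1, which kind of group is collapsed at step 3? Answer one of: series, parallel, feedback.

1. reduce the series chain M2, M3
2. combine M1, (M2*M3) in parallel
3. parallel reduction of M6, M7
4. multiply (M1+(M2*M3)), M4, M5, (M6+M7) (series)
Step 3: parallel.

Therefore the answer is parallel.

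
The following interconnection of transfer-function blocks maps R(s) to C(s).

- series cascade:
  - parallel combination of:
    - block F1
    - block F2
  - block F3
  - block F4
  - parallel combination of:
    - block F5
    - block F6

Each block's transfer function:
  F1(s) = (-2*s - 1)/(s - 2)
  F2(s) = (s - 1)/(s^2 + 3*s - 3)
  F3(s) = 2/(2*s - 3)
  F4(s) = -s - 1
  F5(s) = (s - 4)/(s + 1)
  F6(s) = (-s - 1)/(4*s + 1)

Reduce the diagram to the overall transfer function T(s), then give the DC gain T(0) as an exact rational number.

The answer is -25/9.

Reasoning:
Step 1. reduce the parallel group F1, F2: (-2*s^3 - 6*s^2 + 5)/(s^3 + s^2 - 9*s + 6)
Step 2. add F5, F6 (parallel): (3*s^2 - 17*s - 5)/(4*s^2 + 5*s + 1)
Step 3. cascade (F1+F2), F3, F4, (F5+F6): (12*s^5 - 32*s^4 - 224*s^3 - 90*s^2 + 170*s + 50)/(8*s^5 - 2*s^4 - 85*s^3 + 135*s^2 - 33*s - 18)
That last expression is T(s); at s = 0 only the constant terms survive, so T(0) = 50/(-18) = -25/9.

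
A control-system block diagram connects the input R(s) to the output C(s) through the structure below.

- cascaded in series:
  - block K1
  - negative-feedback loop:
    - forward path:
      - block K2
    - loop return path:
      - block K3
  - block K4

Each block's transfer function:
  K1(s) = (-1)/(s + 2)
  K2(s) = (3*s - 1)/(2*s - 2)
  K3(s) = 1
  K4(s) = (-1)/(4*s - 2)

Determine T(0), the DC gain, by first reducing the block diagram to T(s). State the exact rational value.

Step 1: collapse the loop (K2 forward, K3 return): (3*s - 1)/(5*s - 3)
Step 2: reduce the series chain K1, [K2/(1+K2*K3)], K4: (3*s - 1)/(20*s^3 + 18*s^2 - 38*s + 12)
That last expression is T(s); at s = 0 only the constant terms survive, so T(0) = -1/12.

Final answer: -1/12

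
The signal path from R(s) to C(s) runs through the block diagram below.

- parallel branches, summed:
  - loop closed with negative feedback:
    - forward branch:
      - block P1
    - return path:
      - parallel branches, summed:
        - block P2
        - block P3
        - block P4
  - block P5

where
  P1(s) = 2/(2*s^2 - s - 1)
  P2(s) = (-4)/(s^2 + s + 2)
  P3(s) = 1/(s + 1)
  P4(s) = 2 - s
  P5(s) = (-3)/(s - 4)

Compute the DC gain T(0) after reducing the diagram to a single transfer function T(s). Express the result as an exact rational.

(1) reduce the parallel group P2, P3, P4: (-s^4 + 2*s^2 + s + 2)/(s^3 + 2*s^2 + 3*s + 2)
(2) collapse the loop (P1 forward, (P2+P3+P4) return): (2*s^3 + 4*s^2 + 6*s + 4)/(2*s^5 + s^4 + 3*s^3 + 3*s^2 - 3*s + 2)
(3) sum the parallel branches [P1/(1+P1*(P2+P3+P4))], P5: (-6*s^5 - s^4 - 13*s^3 - 19*s^2 - 11*s - 22)/(2*s^6 - 7*s^5 - s^4 - 9*s^3 - 15*s^2 + 14*s - 8)
Step 3 gives the overall T(s). Then T(0) = -22/(-8) = 11/4.

Therefore the answer is 11/4.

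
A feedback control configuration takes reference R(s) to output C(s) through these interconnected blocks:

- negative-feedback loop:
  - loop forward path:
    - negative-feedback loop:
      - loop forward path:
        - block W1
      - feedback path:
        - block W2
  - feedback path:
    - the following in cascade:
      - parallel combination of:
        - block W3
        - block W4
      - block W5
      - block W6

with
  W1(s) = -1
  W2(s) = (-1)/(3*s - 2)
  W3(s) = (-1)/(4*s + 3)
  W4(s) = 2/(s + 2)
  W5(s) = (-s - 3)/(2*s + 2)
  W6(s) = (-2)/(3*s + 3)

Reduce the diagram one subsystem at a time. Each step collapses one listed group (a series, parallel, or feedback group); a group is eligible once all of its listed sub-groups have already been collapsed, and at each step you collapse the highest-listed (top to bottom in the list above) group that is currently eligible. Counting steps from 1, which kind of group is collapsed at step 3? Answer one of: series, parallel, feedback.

(1) feedback reduction of W1, W2
(2) reduce the parallel group W3, W4
(3) combine (W3+W4), W5, W6 in series
(4) close the feedback loop around [W1/(1+W1*W2)], ((W3+W4)*W5*W6)
Step 3 collapses a series group.

Answer: series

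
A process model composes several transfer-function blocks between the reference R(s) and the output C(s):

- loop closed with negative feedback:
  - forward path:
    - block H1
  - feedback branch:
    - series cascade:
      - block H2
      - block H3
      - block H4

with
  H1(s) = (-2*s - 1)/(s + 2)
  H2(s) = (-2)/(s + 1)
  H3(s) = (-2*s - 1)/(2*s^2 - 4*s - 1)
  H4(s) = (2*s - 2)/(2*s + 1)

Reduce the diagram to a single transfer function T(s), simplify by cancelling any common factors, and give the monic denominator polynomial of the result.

First reduce the diagram to T(s).

Step 1 - combine H2, H3, H4 in series: (4*s - 4)/(2*s^3 - 2*s^2 - 5*s - 1)
Step 2 - reduce the feedback loop with forward H1 and return (H2*H3*H4): (-4*s^4 + 2*s^3 + 12*s^2 + 7*s + 1)/(2*s^4 + 2*s^3 - 17*s^2 - 7*s + 2)
Step 2 gives the fully reduced T(s), with no common factor left to cancel. The denominator's leading coefficient is 2, so divide each of its coefficients by 2 to get the monic form.

Answer: s^4 + s^3 - 17*s^2/2 - 7*s/2 + 1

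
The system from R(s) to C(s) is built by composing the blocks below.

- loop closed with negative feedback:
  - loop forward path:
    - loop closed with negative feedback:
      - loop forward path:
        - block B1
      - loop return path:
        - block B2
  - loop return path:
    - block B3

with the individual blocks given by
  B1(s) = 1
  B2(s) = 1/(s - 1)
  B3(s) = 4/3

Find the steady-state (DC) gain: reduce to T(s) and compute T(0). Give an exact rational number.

Reducing step by step:

(1) collapse the loop (B1 forward, B2 return): (s - 1)/s
(2) close the feedback loop around [B1/(1+B1*B2)], B3: (3*s - 3)/(7*s - 4)
The step-2 result is T(s). Setting s = 0: T(0) = -3/(-4) = 3/4.

Answer: 3/4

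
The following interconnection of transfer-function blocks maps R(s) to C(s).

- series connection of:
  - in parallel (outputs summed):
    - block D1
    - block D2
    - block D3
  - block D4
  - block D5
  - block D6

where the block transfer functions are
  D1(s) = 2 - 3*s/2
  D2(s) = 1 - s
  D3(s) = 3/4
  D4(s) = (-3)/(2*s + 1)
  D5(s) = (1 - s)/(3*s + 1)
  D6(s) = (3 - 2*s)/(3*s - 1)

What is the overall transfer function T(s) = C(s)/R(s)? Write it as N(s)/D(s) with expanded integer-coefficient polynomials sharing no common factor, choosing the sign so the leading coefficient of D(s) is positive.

Step 1: parallel reduction of D1, D2, D3; result 15/4 - 5*s/2
Step 2: reduce the series chain (D1+D2+D3), D4, D5, D6, giving the overall T(s)

Final answer: (60*s^3 - 240*s^2 + 315*s - 135)/(72*s^3 + 36*s^2 - 8*s - 4)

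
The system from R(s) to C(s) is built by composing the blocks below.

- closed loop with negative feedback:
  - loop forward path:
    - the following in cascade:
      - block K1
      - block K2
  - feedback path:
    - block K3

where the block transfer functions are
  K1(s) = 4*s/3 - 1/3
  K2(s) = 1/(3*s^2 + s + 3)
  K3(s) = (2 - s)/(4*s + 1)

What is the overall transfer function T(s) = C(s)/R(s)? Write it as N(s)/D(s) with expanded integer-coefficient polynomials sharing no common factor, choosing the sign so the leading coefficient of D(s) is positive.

First reduce the diagram to T(s).

Step 1 - reduce the series chain K1, K2 gives (4*s - 1)/(9*s^2 + 3*s + 9)
Step 2 - apply the feedback formula to (K1*K2), K3, which is the overall transfer function T(s) = C(s)/R(s) in lowest terms

Answer: (16*s^2 - 1)/(36*s^3 + 17*s^2 + 48*s + 7)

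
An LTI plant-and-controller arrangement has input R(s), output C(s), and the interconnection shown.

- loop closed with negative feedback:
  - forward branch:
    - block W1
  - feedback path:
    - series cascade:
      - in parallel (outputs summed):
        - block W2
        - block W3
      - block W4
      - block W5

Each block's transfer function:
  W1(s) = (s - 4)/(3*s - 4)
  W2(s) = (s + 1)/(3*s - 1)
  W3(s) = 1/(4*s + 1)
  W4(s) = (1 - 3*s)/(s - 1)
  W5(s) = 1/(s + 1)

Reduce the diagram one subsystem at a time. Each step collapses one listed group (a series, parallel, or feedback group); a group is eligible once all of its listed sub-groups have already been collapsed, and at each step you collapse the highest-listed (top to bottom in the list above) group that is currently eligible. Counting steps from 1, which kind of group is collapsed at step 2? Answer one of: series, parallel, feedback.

Step 1 - parallel reduction of W2, W3
Step 2 - multiply (W2+W3), W4, W5 (series)
Step 3 - close the feedback loop around W1, ((W2+W3)*W4*W5)
Step 2 collapses a series group.

Hence the answer: series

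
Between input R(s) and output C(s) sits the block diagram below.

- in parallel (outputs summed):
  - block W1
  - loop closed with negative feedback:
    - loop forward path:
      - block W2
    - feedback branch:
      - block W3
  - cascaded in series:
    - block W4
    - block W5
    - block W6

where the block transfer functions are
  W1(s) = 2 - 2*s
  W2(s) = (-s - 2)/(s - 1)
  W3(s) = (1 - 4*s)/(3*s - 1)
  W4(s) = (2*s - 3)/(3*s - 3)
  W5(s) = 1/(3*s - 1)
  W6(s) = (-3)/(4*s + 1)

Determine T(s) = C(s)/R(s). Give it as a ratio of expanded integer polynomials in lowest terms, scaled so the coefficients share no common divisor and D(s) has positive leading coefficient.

Reducing step by step:

Step 1. feedback reduction of W2, W3 -> (-3*s^2 - 5*s + 2)/(7*s^2 + 3*s - 1)
Step 2. combine W4, W5, W6 in series -> (3 - 2*s)/(12*s^3 - 13*s^2 + 1)
Step 3. combine W1, [W2/(1+W2*W3)], (W4*W5*W6) in parallel, giving the overall T(s)

Answer: (-168*s^6 + 242*s^5 - 29*s^4 - 67*s^3 + 20*s^2 + 14*s - 3)/(84*s^5 - 55*s^4 - 51*s^3 + 20*s^2 + 3*s - 1)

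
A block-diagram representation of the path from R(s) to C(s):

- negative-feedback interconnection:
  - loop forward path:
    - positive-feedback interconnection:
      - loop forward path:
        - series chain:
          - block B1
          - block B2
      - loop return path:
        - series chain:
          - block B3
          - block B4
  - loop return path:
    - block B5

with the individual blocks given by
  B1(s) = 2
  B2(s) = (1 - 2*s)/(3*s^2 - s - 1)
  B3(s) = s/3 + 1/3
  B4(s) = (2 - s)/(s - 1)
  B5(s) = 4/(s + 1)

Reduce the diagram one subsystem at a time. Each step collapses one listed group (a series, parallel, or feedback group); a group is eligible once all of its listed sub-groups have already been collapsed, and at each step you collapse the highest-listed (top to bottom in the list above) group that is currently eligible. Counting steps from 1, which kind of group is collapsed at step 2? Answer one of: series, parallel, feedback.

Step 1 - multiply B1, B2 (series)
Step 2 - combine B3, B4 in series
Step 3 - collapse the loop ((B1*B2) forward, (B3*B4) return)
Step 4 - feedback reduction of [(B1*B2)/(1-(B1*B2)*(B3*B4))], B5
At step 2 the group reduced is series.

Final answer: series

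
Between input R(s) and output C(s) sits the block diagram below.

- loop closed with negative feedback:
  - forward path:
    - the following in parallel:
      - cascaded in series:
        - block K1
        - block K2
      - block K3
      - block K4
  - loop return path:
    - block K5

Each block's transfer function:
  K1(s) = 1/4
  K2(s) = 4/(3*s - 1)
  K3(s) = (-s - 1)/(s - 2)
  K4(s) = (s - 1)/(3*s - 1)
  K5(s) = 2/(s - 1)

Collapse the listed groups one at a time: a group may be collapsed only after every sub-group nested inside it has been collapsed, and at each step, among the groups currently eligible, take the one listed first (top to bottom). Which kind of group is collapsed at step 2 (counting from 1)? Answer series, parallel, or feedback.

Step 1: multiply K1, K2 (series)
Step 2: reduce the parallel group (K1*K2), K3, K4
Step 3: reduce the feedback loop with forward ((K1*K2)+K3+K4) and return K5
So the answer for step 2 is parallel.

Answer: parallel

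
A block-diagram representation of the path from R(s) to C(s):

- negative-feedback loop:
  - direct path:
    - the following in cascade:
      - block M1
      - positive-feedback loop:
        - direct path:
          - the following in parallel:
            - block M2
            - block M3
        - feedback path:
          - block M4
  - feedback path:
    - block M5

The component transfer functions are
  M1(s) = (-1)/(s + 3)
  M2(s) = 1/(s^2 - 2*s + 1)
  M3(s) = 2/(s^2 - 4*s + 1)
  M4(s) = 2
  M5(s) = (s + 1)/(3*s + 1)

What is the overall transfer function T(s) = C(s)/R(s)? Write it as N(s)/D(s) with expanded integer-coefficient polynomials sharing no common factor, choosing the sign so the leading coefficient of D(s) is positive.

Answer: (-9*s^3 + 21*s^2 - s - 3)/(3*s^6 - 8*s^5 - 45*s^4 + 49*s^3 + 102*s^2 - 15*s - 18)

Working:
Step 1 - add M2, M3 (parallel) -> (3*s^2 - 8*s + 3)/(s^4 - 6*s^3 + 10*s^2 - 6*s + 1)
Step 2 - apply the feedback formula to (M2+M3), M4 -> (3*s^2 - 8*s + 3)/(s^4 - 6*s^3 + 4*s^2 + 10*s - 5)
Step 3 - cascade M1, [(M2+M3)/(1-(M2+M3)*M4)] -> (-3*s^2 + 8*s - 3)/(s^5 - 3*s^4 - 14*s^3 + 22*s^2 + 25*s - 15)
Step 4 - feedback reduction of (M1*[(M2+M3)/(1-(M2+M3)*M4)]), M5: this yields T(s), and no further normalization is needed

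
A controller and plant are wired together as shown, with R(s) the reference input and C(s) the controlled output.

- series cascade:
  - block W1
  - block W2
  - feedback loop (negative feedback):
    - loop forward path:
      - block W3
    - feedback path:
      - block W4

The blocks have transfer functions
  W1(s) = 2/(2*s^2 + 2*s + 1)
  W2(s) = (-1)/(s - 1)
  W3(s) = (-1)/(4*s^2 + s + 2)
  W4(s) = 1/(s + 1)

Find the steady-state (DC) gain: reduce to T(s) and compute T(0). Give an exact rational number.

The answer is -2.

Reasoning:
Step 1. close the feedback loop around W3, W4 -> (-s - 1)/(4*s^3 + 5*s^2 + 3*s + 1)
Step 2. reduce the series chain W1, W2, [W3/(1+W3*W4)] -> (2*s + 2)/(8*s^6 + 10*s^5 + 2*s^4 - 7*s^3 - 8*s^2 - 4*s - 1)
Step 2 gives the overall T(s). Then T(0) = 2/(-1) = -2.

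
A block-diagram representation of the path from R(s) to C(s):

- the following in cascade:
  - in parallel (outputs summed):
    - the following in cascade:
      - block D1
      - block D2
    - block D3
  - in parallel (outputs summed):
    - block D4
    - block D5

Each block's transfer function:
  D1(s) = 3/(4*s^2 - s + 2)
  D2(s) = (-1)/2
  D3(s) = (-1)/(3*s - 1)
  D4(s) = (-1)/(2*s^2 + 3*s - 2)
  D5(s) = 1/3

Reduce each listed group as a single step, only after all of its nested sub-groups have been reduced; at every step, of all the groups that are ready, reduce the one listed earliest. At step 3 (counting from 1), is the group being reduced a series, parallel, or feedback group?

(1) series reduction of D1, D2
(2) sum the parallel branches (D1*D2), D3
(3) combine D4, D5 in parallel
(4) reduce the series chain ((D1*D2)+D3), (D4+D5)
Step 3: parallel.

Hence the answer: parallel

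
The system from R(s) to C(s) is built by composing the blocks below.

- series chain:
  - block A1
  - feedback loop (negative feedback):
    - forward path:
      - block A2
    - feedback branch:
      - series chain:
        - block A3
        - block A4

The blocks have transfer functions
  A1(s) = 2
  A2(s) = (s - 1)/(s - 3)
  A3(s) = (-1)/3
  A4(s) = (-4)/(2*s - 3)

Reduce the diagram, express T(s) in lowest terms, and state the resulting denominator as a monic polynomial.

Step 1: multiply A3, A4 (series): 4/(6*s - 9)
Step 2: reduce the feedback loop with forward A2 and return (A3*A4): (6*s^2 - 15*s + 9)/(6*s^2 - 23*s + 23)
Step 3: combine A1, [A2/(1+A2*(A3*A4))] in series: (12*s^2 - 30*s + 18)/(6*s^2 - 23*s + 23)
Step 3 gives the fully reduced T(s), with no common factor left to cancel. The denominator's leading coefficient is 6, so divide each of its coefficients by 6 to get the monic form.

Hence the answer: s^2 - 23*s/6 + 23/6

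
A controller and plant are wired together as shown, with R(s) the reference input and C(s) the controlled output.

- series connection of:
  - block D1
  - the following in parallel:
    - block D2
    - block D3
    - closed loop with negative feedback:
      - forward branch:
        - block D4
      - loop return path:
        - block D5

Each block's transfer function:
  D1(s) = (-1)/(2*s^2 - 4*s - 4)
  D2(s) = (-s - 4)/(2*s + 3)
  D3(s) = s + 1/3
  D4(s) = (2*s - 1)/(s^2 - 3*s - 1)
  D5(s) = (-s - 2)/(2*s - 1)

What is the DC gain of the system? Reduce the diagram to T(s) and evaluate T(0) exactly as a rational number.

The answer is -1/6.

Reasoning:
1. close the feedback loop around D4, D5, giving (2*s - 1)/(s^2 - 4*s - 3)
2. reduce the parallel group D2, D3, [D4/(1+D4*D5)], giving (6*s^4 - 16*s^3 - 47*s^2 + 24*s + 18)/(6*s^3 - 15*s^2 - 54*s - 27)
3. series reduction of D1, (D2+D3+[D4/(1+D4*D5)]), giving (-6*s^4 + 16*s^3 + 47*s^2 - 24*s - 18)/(12*s^5 - 54*s^4 - 72*s^3 + 222*s^2 + 324*s + 108)
DC gain: substitute s = 0 into T(s) from step 3: T(0) = -18/108 = -1/6.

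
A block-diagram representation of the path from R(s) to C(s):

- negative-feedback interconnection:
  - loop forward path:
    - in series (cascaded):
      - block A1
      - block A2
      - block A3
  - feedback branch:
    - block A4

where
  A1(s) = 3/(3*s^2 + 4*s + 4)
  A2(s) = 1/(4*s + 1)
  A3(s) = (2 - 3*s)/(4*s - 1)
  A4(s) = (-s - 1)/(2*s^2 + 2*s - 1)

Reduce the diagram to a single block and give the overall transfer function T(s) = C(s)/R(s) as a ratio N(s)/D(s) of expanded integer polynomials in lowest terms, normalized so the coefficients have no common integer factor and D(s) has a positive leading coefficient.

The answer is (-18*s^3 - 6*s^2 + 21*s - 6)/(96*s^6 + 224*s^5 + 202*s^4 + 50*s^3 - 68*s^2 - s - 2).

Reasoning:
[1] reduce the series chain A1, A2, A3 = (6 - 9*s)/(48*s^4 + 64*s^3 + 61*s^2 - 4*s - 4)
[2] reduce the feedback loop with forward (A1*A2*A3) and return A4, giving the overall T(s)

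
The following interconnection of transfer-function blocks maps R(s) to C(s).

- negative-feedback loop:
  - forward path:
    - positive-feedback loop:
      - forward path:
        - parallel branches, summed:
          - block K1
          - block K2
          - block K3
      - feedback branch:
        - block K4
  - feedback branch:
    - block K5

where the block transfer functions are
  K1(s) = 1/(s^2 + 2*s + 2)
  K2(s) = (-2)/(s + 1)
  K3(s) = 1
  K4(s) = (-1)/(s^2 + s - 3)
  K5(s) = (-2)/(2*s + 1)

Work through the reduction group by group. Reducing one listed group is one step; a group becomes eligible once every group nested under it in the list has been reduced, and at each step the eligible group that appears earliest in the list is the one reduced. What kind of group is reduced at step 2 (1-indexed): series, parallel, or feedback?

Answer: feedback

Working:
[1] sum the parallel branches K1, K2, K3
[2] collapse the loop ((K1+K2+K3) forward, K4 return)
[3] close the feedback loop around [(K1+K2+K3)/(1-(K1+K2+K3)*K4)], K5
Step 2 collapses a feedback group.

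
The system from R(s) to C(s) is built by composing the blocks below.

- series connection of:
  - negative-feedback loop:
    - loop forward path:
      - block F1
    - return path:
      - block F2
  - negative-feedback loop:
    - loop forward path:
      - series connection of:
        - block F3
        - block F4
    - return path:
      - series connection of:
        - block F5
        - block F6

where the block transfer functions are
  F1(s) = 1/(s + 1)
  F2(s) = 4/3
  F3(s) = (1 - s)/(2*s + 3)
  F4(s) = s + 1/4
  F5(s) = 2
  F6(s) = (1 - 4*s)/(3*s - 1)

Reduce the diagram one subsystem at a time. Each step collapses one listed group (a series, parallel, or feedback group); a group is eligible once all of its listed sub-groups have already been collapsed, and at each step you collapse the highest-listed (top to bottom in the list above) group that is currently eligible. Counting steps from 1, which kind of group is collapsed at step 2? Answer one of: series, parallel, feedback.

The answer is series.

Reasoning:
[1] reduce the feedback loop with forward F1 and return F2
[2] multiply F3, F4 (series)
[3] series reduction of F5, F6
[4] close the feedback loop around (F3*F4), (F5*F6)
[5] combine [F1/(1+F1*F2)], [(F3*F4)/(1+(F3*F4)*(F5*F6))] in series
So the answer for step 2 is series.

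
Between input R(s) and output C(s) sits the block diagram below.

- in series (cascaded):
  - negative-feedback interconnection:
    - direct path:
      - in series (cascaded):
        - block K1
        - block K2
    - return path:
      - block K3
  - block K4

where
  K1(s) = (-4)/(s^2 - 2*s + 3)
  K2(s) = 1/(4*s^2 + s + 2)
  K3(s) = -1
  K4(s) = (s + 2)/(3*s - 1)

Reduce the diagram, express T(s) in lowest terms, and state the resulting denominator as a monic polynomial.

[1] reduce the series chain K1, K2; result (-4)/(4*s^4 - 7*s^3 + 12*s^2 - s + 6)
[2] collapse the loop ((K1*K2) forward, K3 return); result (-4)/(4*s^4 - 7*s^3 + 12*s^2 - s + 10)
[3] reduce the series chain [(K1*K2)/(1+(K1*K2)*K3)], K4; result (-4*s - 8)/(12*s^5 - 25*s^4 + 43*s^3 - 15*s^2 + 31*s - 10)
No further cancellation is possible in the step-3 result, so that is T(s). Its denominator becomes monic after dividing by the leading coefficient 12.

Final answer: s^5 - 25*s^4/12 + 43*s^3/12 - 5*s^2/4 + 31*s/12 - 5/6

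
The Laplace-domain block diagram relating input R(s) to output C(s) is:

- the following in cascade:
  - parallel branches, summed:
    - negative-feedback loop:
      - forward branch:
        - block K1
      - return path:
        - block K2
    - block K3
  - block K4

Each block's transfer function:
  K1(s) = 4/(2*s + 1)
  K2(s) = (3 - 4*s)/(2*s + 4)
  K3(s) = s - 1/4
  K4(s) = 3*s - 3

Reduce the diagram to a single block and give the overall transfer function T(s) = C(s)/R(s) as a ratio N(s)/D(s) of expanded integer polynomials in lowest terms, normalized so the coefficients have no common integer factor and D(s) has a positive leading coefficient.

First reduce the diagram to T(s).

Step 1 - feedback reduction of K1, K2 = (4*s + 8)/(2*s^2 - 3*s + 8)
Step 2 - reduce the parallel group [K1/(1+K1*K2)], K3 = (8*s^3 - 14*s^2 + 51*s + 24)/(8*s^2 - 12*s + 32)
Step 3 - combine ([K1/(1+K1*K2)]+K3), K4 in series; the result is T(s) itself (integer coefficients, no common factor, positive leading denominator coefficient)

Answer: (24*s^4 - 66*s^3 + 195*s^2 - 81*s - 72)/(8*s^2 - 12*s + 32)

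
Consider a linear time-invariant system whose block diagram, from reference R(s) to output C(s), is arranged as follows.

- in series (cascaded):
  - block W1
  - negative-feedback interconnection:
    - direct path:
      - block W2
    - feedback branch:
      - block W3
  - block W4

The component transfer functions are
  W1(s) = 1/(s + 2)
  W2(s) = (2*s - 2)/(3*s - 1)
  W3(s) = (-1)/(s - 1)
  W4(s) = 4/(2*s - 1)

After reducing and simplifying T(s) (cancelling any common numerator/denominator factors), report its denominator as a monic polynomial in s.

(1) close the feedback loop around W2, W3 -> 2/3
(2) multiply W1, [W2/(1+W2*W3)], W4 (series) -> 8/(6*s^2 + 9*s - 6)
The result of step 2 is T(s) in lowest terms. Its denominator has leading coefficient 6; dividing the denominator through by 6 makes it monic.

Final answer: s^2 + 3*s/2 - 1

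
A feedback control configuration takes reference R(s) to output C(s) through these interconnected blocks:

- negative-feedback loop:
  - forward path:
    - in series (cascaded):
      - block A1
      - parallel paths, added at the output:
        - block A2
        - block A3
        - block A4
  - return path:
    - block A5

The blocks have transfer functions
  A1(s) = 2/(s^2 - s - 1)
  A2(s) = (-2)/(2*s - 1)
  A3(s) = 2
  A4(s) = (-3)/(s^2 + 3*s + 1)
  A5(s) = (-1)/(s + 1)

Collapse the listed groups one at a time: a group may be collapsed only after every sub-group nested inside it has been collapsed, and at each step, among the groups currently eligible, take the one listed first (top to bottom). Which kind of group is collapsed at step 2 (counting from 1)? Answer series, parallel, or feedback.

Step 1. sum the parallel branches A2, A3, A4
Step 2. series reduction of A1, (A2+A3+A4)
Step 3. collapse the loop ((A1*(A2+A3+A4)) forward, A5 return)
Step 2: series.

Therefore the answer is series.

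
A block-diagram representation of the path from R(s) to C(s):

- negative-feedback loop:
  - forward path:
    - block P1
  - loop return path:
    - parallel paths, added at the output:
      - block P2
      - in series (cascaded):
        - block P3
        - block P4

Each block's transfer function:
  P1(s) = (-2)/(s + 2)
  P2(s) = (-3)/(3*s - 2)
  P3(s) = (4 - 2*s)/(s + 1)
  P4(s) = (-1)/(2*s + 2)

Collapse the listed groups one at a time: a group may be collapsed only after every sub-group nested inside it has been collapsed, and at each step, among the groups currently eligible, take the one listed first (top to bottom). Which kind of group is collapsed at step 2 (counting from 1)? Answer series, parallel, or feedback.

(1) series reduction of P3, P4
(2) add P2, (P3*P4) (parallel)
(3) reduce the feedback loop with forward P1 and return (P2+(P3*P4))
So the answer for step 2 is parallel.

Hence the answer: parallel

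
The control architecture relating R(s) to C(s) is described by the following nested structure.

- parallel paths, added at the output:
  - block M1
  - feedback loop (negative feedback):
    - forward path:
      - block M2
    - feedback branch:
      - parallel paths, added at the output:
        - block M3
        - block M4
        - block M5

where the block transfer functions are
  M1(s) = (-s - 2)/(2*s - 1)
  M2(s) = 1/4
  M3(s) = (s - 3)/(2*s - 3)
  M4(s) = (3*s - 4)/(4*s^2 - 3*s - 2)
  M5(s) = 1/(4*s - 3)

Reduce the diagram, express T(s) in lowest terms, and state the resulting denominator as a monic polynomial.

The answer is s^5 - 31*s^4/9 + 53*s^3/16 + 7*s^2/96 - 383*s/288 + 5/12.

Reasoning:
Step 1 - reduce the parallel group M3, M4, M5; result (16*s^4 - 40*s^3 - 31*s^2 + 107*s - 48)/(32*s^4 - 96*s^3 + 74*s^2 + 9*s - 18)
Step 2 - collapse the loop (M2 forward, (M3+M4+M5) return); result (32*s^4 - 96*s^3 + 74*s^2 + 9*s - 18)/(144*s^4 - 424*s^3 + 265*s^2 + 143*s - 120)
Step 3 - reduce the parallel group M1, [M2/(1+M2*(M3+M4+M5))]; result (-80*s^5 - 88*s^4 + 827*s^3 - 729*s^2 - 211*s + 258)/(288*s^5 - 992*s^4 + 954*s^3 + 21*s^2 - 383*s + 120)
No further cancellation is possible in the step-3 result, so that is T(s). Its denominator becomes monic after dividing by the leading coefficient 288.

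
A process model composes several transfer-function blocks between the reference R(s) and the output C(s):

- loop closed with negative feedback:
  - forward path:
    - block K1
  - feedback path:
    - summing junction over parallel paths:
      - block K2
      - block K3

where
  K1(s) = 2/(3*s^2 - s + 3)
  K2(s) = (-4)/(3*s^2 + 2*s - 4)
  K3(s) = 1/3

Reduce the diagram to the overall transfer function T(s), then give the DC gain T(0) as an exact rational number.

Answer: 6/17

Working:
(1) sum the parallel branches K2, K3: (3*s^2 + 2*s - 16)/(9*s^2 + 6*s - 12)
(2) collapse the loop (K1 forward, (K2+K3) return): (18*s^2 + 12*s - 24)/(27*s^4 + 9*s^3 - 9*s^2 + 34*s - 68)
That last expression is T(s); at s = 0 only the constant terms survive, so T(0) = -24/(-68) = 6/17.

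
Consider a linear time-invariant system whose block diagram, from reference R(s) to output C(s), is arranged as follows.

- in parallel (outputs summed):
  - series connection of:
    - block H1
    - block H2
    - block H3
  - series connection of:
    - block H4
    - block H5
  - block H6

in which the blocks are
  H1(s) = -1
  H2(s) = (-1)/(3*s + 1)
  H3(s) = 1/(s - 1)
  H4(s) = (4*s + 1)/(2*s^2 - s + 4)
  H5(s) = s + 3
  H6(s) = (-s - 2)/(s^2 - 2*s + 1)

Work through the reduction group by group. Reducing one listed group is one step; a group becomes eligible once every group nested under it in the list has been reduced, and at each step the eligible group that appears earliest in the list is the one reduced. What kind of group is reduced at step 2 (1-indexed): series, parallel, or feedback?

Reducing step by step:

(1) reduce the series chain H1, H2, H3
(2) series reduction of H4, H5
(3) add (H1*H2*H3), (H4*H5), H6 (parallel)
So the answer for step 2 is series.

Answer: series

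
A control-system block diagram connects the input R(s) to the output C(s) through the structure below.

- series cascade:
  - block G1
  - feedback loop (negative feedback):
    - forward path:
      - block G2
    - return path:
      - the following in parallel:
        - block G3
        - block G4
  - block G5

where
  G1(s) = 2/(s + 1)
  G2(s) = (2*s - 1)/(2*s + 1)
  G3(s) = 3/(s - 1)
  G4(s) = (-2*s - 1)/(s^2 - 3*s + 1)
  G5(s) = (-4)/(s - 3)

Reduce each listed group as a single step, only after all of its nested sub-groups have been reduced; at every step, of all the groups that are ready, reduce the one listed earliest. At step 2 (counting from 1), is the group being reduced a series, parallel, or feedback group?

Answer: feedback

Working:
(1) reduce the parallel group G3, G4
(2) collapse the loop (G2 forward, (G3+G4) return)
(3) series reduction of G1, [G2/(1+G2*(G3+G4))], G5
At step 2 the group reduced is feedback.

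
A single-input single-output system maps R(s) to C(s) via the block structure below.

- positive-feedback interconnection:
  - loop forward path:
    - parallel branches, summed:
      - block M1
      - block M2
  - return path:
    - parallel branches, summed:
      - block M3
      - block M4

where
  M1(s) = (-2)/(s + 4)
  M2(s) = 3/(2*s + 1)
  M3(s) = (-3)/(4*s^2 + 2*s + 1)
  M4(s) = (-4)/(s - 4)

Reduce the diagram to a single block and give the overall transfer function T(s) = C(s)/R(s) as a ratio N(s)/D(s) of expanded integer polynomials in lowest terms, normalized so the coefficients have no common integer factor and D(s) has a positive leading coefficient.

Step 1. combine M1, M2 in parallel -> (10 - s)/(2*s^2 + 9*s + 4)
Step 2. sum the parallel branches M3, M4 -> (-16*s^2 - 11*s + 8)/(4*s^3 - 14*s^2 - 7*s - 4)
Step 3. reduce the feedback loop with forward (M1+M2) and return (M3+M4) - this is the overall T(s), already in the required normalized form

Answer: (-4*s^4 + 54*s^3 - 133*s^2 - 66*s - 40)/(8*s^5 + 8*s^4 - 140*s^3 + 22*s^2 + 54*s - 96)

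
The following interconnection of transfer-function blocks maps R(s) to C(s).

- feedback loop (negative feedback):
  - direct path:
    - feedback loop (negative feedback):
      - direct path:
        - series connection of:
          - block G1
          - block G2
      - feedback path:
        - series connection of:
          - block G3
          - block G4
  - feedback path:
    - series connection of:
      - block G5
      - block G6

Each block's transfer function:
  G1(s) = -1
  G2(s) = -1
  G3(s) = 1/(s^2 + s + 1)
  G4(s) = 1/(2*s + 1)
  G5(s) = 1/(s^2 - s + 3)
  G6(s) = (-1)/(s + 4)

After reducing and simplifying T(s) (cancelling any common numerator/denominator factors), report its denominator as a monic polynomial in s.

1. reduce the series chain G1, G2 = 1
2. combine G3, G4 in series = 1/(2*s^3 + 3*s^2 + 3*s + 1)
3. feedback reduction of (G1*G2), (G3*G4) = (2*s^3 + 3*s^2 + 3*s + 1)/(2*s^3 + 3*s^2 + 3*s + 2)
4. multiply G5, G6 (series) = (-1)/(s^3 + 3*s^2 - s + 12)
5. apply the feedback formula to [(G1*G2)/(1+(G1*G2)*(G3*G4))], (G5*G6) = (2*s^6 + 9*s^5 + 10*s^4 + 31*s^3 + 36*s^2 + 35*s + 12)/(2*s^6 + 9*s^5 + 10*s^4 + 30*s^3 + 36*s^2 + 31*s + 23)
T(s) is the step-5 result (common factors already cancelled). Leading coefficient of the denominator: 2. Divide through by 2 for the monic polynomial.

Answer: s^6 + 9*s^5/2 + 5*s^4 + 15*s^3 + 18*s^2 + 31*s/2 + 23/2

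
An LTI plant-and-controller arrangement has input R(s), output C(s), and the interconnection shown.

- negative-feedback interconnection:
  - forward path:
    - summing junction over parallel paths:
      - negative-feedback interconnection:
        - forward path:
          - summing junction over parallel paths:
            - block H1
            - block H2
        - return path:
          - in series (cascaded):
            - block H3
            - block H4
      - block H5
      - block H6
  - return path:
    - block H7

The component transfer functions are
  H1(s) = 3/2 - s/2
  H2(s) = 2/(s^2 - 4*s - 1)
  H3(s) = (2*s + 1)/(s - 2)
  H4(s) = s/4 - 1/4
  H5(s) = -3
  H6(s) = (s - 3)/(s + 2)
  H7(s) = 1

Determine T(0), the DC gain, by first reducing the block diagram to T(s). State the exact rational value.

First reduce the diagram to T(s).

Step 1 - add H1, H2 (parallel) = (-s^3 + 7*s^2 - 11*s + 1)/(2*s^2 - 8*s - 2)
Step 2 - multiply H3, H4 (series) = (2*s^2 - s - 1)/(4*s - 8)
Step 3 - reduce the feedback loop with forward (H1+H2) and return (H3*H4) = (4*s^4 - 36*s^3 + 100*s^2 - 92*s + 8)/(2*s^5 - 15*s^4 + 20*s^3 + 42*s^2 - 66*s - 15)
Step 4 - parallel reduction of [(H1+H2)/(1+(H1+H2)*(H3*H4))], H5, H6 = (-4*s^6 + 16*s^5 + 67*s^4 - 236*s^3 - 138*s^2 + 448*s + 151)/(2*s^6 - 11*s^5 - 10*s^4 + 82*s^3 + 18*s^2 - 147*s - 30)
Step 5 - reduce the feedback loop with forward ([(H1+H2)/(1+(H1+H2)*(H3*H4))]+H5+H6) and return H7 = (4*s^6 - 16*s^5 - 67*s^4 + 236*s^3 + 138*s^2 - 448*s - 151)/(2*s^6 - 5*s^5 - 57*s^4 + 154*s^3 + 120*s^2 - 301*s - 121)
The step-5 result is T(s). Setting s = 0: T(0) = -151/(-121) = 151/121.

Answer: 151/121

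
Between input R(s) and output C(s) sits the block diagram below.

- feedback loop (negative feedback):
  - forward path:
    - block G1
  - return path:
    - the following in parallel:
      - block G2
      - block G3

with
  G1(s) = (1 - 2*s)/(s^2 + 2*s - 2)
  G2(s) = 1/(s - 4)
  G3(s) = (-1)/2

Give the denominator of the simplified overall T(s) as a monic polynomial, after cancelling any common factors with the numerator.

Step 1. parallel reduction of G2, G3 -> (6 - s)/(2*s - 8)
Step 2. close the feedback loop around G1, (G2+G3) -> (-4*s^2 + 18*s - 8)/(2*s^3 - 2*s^2 - 33*s + 22)
No further cancellation is possible in the step-2 result, so that is T(s). Its denominator becomes monic after dividing by the leading coefficient 2.

Answer: s^3 - s^2 - 33*s/2 + 11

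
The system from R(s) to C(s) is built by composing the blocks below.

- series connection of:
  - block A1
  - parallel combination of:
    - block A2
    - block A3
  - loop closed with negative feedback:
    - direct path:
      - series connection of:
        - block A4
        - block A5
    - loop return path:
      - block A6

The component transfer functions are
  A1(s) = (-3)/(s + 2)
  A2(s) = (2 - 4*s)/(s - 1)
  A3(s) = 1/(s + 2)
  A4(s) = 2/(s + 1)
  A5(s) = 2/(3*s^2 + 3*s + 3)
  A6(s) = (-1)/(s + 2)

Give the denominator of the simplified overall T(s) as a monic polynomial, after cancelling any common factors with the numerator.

First reduce the diagram to T(s).

Step 1: add A2, A3 (parallel) = (-4*s^2 - 5*s + 3)/(s^2 + s - 2)
Step 2: series reduction of A4, A5 = 4/(3*s^3 + 6*s^2 + 6*s + 3)
Step 3: close the feedback loop around (A4*A5), A6 = (4*s + 8)/(3*s^4 + 12*s^3 + 18*s^2 + 15*s + 2)
Step 4: series reduction of A1, (A2+A3), [(A4*A5)/(1+(A4*A5)*A6)] = (48*s^2 + 60*s - 36)/(3*s^6 + 15*s^5 + 24*s^4 + 9*s^3 - 19*s^2 - 28*s - 4)
No further cancellation is possible in the step-4 result, so that is T(s). Its denominator becomes monic after dividing by the leading coefficient 3.

Answer: s^6 + 5*s^5 + 8*s^4 + 3*s^3 - 19*s^2/3 - 28*s/3 - 4/3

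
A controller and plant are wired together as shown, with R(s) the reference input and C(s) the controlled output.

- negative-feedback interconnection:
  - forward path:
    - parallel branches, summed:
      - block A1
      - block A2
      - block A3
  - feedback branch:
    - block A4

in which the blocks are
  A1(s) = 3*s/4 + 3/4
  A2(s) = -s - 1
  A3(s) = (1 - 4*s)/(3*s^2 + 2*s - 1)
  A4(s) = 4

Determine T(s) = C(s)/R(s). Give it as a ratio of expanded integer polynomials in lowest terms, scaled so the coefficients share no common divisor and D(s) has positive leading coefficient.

Answer: (3*s^3 + 5*s^2 + 17*s - 5)/(12*s^3 + 8*s^2 + 60*s - 16)

Working:
Step 1 - reduce the parallel group A1, A2, A3 gives (-3*s^3 - 5*s^2 - 17*s + 5)/(12*s^2 + 8*s - 4)
Step 2 - close the feedback loop around (A1+A2+A3), A4: this yields T(s), and no further normalization is needed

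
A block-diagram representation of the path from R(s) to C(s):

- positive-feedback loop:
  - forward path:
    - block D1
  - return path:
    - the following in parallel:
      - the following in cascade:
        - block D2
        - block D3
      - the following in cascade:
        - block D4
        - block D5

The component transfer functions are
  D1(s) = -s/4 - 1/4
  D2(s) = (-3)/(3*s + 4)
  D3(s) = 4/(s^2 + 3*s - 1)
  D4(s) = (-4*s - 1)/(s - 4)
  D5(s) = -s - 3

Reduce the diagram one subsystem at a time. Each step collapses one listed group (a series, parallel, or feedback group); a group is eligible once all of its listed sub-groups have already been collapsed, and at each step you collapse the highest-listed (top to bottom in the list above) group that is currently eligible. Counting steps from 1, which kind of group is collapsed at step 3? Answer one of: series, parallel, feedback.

The answer is parallel.

Reasoning:
1. combine D2, D3 in series
2. multiply D4, D5 (series)
3. sum the parallel branches (D2*D3), (D4*D5)
4. collapse the loop (D1 forward, ((D2*D3)+(D4*D5)) return)
Step 3 collapses a parallel group.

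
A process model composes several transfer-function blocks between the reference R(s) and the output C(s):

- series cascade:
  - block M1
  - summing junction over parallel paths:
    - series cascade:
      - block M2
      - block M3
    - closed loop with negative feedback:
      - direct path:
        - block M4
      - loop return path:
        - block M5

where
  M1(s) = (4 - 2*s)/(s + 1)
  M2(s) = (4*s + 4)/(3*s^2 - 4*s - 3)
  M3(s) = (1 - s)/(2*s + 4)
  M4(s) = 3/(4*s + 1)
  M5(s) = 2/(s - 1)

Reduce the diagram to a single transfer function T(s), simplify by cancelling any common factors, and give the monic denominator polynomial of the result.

Step 1: multiply M2, M3 (series), giving (2 - 2*s^2)/(3*s^3 + 2*s^2 - 11*s - 6)
Step 2: feedback reduction of M4, M5, giving (3*s - 3)/(4*s^2 - 3*s + 5)
Step 3: add (M2*M3), [M4/(1+M4*M5)] (parallel), giving (s^4 + 3*s^3 - 41*s^2 + 9*s + 28)/(12*s^5 - s^4 - 35*s^3 + 19*s^2 - 37*s - 30)
Step 4: series reduction of M1, ((M2*M3)+[M4/(1+M4*M5)]), giving (-2*s^5 - 2*s^4 + 94*s^3 - 182*s^2 - 20*s + 112)/(12*s^6 + 11*s^5 - 36*s^4 - 16*s^3 - 18*s^2 - 67*s - 30)
The result of step 4 is T(s) in lowest terms. Its denominator has leading coefficient 12; dividing the denominator through by 12 makes it monic.

Hence the answer: s^6 + 11*s^5/12 - 3*s^4 - 4*s^3/3 - 3*s^2/2 - 67*s/12 - 5/2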